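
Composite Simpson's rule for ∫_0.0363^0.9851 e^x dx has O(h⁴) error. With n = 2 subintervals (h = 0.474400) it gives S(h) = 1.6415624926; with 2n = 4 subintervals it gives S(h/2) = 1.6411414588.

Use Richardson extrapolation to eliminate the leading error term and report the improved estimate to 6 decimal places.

Method order is 4; weight 2^4 = 16.
16 × 1.6411414588 = 26.2582633408; subtract 1.6415624926 → 24.6167008482
Divide by 2^4 − 1 = 15.
R = 24.6167008482/15 = 1.6411133899
Gap between inputs: 4.210e-04; correction applied: −0.0000280689.

1.641113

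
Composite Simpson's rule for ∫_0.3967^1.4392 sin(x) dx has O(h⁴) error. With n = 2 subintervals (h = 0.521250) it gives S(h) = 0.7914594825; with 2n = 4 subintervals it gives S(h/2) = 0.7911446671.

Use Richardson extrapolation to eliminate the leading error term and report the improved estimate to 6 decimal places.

r = 4, so 2^r = 16.
16*0.7911446671 = 12.6583146736; 12.6583146736 − 0.7914594825 = 11.8668551911
11.8668551911 ÷ 15 = 0.7911236794
Gap between inputs: 3.148e-04; correction applied: −0.0000209877.

0.791124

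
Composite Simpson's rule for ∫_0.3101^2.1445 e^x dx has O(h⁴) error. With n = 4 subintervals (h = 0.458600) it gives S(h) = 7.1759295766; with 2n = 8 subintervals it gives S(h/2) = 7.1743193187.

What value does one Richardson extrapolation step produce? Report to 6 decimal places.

7.174212

Leading term ∝ h^4; use weight 16 = 2^4.
Top: 16(7.1743193187) − (7.1759295766) = 107.6131795226
Divide by 2^4 − 1 = 15.
Result: 7.1742119682
Correction |R − A(h/2)| = 1.074e-04; gap |A(h/2) − A(h)| = 1.610e-03.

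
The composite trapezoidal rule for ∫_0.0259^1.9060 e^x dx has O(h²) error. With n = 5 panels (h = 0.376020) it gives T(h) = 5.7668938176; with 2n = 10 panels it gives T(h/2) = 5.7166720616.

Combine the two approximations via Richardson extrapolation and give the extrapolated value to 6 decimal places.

5.699931

r = 2: numerator weight 4, denominator 3.
Weighted: 22.8666882464 − 5.7668938176 = 17.0997944288
Divide by 2^2 − 1 = 3.
(4*5.7166720616 − 5.7668938176)/(4 − 1) = 5.6999314763
Correction |R − A(h/2)| = 1.674e-02; gap |A(h/2) − A(h)| = 5.022e-02.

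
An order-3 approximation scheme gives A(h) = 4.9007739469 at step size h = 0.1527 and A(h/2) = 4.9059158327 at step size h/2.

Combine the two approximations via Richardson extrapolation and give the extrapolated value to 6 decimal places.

The method has order 3: 2^3 = 8.
8 × 4.9059158327 − 4.9007739469 = 34.3465527147
34.3465527147 ÷ 7 = 4.9066503878
Correction |R − A(h/2)| = 7.346e-04; gap |A(h/2) − A(h)| = 5.142e-03.

4.906650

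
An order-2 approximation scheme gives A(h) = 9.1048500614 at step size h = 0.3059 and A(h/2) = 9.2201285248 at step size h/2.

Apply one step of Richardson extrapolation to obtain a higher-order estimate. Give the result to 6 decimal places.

Leading term ∝ h^2; use weight 4 = 2^2.
A(h/2) − A(h) = 9.2201285248 − 9.1048500614 = 0.1152784634
Divide by 2^2 − 1 = 3: 0.1152784634/3 = 0.0384261545
R = 9.2201285248 + 0.0384261545 = 9.2585546793

9.258555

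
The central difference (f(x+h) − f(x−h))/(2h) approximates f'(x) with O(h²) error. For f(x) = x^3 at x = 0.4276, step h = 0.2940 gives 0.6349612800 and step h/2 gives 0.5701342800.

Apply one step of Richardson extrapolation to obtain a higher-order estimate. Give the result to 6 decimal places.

r = 2: numerator weight 4, denominator 3.
4*0.5701342800 − 0.6349612800 = 1.6455758400
Denominator 4 − 1 = 3.
So the Richardson estimate is 0.5485252800.
Shift from A(h/2): −0.0216090000.

0.548525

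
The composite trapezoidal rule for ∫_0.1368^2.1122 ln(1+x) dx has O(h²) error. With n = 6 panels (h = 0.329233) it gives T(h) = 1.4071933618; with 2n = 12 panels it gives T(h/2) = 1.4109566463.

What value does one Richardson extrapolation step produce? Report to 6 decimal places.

1.412211

With r = 2 the leading error scales as h^2, so the weight is 2^2 = 4.
Difference of the inputs: 1.4109566463 − 1.4071933618 = 0.0037632845
Correction (A(h/2) − A(h))/(4 − 1) = 0.0037632845/3 = 0.0012544282
R = 1.4109566463 + 0.0012544282 = 1.4122110745
Correction |R − A(h/2)| = 1.254e-03; gap |A(h/2) − A(h)| = 3.763e-03.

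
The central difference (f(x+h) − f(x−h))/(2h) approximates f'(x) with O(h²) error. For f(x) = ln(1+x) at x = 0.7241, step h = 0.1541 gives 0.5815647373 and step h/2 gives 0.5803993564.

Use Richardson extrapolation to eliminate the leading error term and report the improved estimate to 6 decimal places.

0.580011

Method order is 2; weight 2^2 = 4.
Top: 4(0.5803993564) − (0.5815647373) = 1.7400326883
Denominator 4 − 1 = 3.
1.7400326883 ÷ 3 = 0.5800108961
Gap between inputs: 1.165e-03; correction applied: −0.0003884603.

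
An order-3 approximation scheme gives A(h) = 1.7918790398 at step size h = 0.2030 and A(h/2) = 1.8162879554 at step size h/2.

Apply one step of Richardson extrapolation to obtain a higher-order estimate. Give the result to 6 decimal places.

Error is O(h^3); halving h shrinks it by 2^3 = 8.
Numerator 8*A(h/2) − A(h) = 8*1.8162879554 − 1.7918790398 = 12.7384246034
R = 12.7384246034/7 = 1.8197749433
Shift from A(h/2): +0.0034869879.

1.819775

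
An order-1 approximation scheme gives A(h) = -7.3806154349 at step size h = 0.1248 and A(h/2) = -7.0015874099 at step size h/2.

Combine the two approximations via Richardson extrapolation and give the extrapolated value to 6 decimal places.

r = 1, so 2^r = 2.
2^1*A(h/2) = -14.0031748198; minus A(h) gives -6.6225593849.
(2*(-7.0015874099) − (-7.3806154349))/(2 − 1) = -6.6225593849

-6.622559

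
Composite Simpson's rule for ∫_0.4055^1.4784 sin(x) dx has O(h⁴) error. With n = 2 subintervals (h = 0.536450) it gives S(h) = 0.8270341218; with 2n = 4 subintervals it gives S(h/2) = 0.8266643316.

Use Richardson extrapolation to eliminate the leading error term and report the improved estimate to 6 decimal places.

r = 4: numerator weight 16, denominator 15.
Difference of the inputs: 0.8266643316 − 0.8270341218 = -0.0003697902
Divide by 2^4 − 1 = 15: (-0.0003697902)/15 = -0.0000246527
R = A(h/2) + (A(h/2) − A(h))/15 = 0.8266643316 − 0.0000246527 = 0.8266396789
Correction |R − A(h/2)| = 2.465e-05; gap |A(h/2) − A(h)| = 3.698e-04.

0.826640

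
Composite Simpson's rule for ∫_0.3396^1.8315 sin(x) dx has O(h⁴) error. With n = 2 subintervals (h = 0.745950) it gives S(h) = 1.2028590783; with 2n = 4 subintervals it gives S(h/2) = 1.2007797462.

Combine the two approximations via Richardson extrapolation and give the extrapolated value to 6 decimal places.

1.200641

Method order is 4; weight 2^4 = 16.
16*1.2007797462 = 19.2124759392; subtract 1.2028590783 → 18.0096168609
Denominator 16 − 1 = 15.
So the Richardson estimate is 1.2006411241.
Gap between inputs: 2.079e-03; correction applied: −0.0001386221.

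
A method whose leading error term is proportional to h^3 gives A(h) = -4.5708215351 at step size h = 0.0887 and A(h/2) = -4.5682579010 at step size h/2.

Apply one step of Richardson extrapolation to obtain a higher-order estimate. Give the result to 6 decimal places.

-4.567892

Leading term ∝ h^3; use weight 8 = 2^3.
8*(-4.5682579010) = -36.5460632080; (-36.5460632080) − (-4.5708215351) = -31.9752416729
Denominator 8 − 1 = 7.
Extrapolated: (-31.9752416729) / 7 = -4.5678916676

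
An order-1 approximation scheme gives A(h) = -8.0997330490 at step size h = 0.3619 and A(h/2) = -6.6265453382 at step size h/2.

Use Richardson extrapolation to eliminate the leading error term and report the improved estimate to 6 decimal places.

r = 1: numerator weight 2, denominator 1.
Numerator 2 × A(h/2) − A(h) = 2 × (-6.6265453382) − (-8.0997330490) = -5.1533576274
Divide by 2^1 − 1 = 1.
So the Richardson estimate is -5.1533576274.

-5.153358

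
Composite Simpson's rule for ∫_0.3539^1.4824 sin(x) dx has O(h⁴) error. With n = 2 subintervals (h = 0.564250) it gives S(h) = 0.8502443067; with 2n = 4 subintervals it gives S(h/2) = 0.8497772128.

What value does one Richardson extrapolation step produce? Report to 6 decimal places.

Order 4 gives 2^r = 16 and 2^r − 1 = 15.
16×0.8497772128 = 13.5964354048; 13.5964354048 − 0.8502443067 = 12.7461910981
Extrapolated: 12.7461910981 / 15 = 0.8497460732
Shift from A(h/2): −0.0000311396.

0.849746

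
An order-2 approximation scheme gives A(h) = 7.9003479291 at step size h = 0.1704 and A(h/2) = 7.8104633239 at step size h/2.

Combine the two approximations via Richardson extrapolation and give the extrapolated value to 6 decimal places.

r = 2, so 2^r = 4.
Weighted: 31.2418532956 − 7.9003479291 = 23.3415053665
Denominator 4 − 1 = 3.
Extrapolated: 23.3415053665 / 3 = 7.7805017888
Correction |R − A(h/2)| = 2.996e-02; gap |A(h/2) − A(h)| = 8.988e-02.

7.780502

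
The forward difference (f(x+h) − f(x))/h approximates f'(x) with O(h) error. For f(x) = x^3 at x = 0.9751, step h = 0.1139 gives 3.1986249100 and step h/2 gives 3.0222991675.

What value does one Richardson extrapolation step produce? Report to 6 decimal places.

With r = 1 the leading error scales as h^1, so the weight is 2^1 = 2.
2×3.0222991675 = 6.0445983350; subtract 3.1986249100 → 2.8459734250
Divide by 2^1 − 1 = 1.
2.8459734250 ÷ 1 = 2.8459734250

2.845973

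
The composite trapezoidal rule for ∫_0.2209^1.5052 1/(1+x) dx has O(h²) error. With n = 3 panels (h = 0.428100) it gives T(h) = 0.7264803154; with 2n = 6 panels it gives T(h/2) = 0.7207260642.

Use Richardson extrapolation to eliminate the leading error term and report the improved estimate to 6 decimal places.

r = 2, so 2^r = 4.
4 × 0.7207260642 = 2.8829042568; 2.8829042568 − 0.7264803154 = 2.1564239414
(4 × 0.7207260642 − 0.7264803154)/(4 − 1) = 0.7188079805

0.718808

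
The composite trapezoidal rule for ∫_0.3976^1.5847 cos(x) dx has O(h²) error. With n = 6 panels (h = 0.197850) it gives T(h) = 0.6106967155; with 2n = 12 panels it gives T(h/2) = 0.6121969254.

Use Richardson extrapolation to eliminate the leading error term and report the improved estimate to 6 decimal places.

0.612697

Error is O(h^2); halving h shrinks it by 2^2 = 4.
4·0.6121969254 = 2.4487877016; subtract 0.6106967155 → 1.8380909861
1.8380909861 ÷ 3 = 0.6126969954
Shift from A(h/2): +0.0005000700.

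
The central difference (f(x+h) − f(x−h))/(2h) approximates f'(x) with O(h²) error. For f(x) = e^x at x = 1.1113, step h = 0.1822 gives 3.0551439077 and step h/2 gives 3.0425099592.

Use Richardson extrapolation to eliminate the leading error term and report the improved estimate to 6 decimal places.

3.038299

The method has order 2: 2^2 = 4.
4*3.0425099592 − 3.0551439077 = 9.1148959291
Divide by 2^2 − 1 = 3.
So the Richardson estimate is 3.0382986430.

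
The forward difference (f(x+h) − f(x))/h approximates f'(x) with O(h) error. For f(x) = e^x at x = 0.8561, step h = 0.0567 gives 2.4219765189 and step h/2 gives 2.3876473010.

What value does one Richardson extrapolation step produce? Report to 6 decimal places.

r = 1, so 2^r = 2.
2×2.3876473010 = 4.7752946020; 4.7752946020 − 2.4219765189 = 2.3533180831
Divide by 2^1 − 1 = 1.
(2×2.3876473010 − 2.4219765189)/(2 − 1) = 2.3533180831

2.353318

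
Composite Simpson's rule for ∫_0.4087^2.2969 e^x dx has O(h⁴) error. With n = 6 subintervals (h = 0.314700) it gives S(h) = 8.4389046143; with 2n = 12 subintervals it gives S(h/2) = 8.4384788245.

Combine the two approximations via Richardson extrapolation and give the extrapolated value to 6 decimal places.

8.438450

r = 4, so 2^r = 16.
16*8.4384788245 − 8.4389046143 = 126.5767565777
Denominator 16 − 1 = 15.
So the Richardson estimate is 8.4384504385.
Gap between inputs: 4.258e-04; correction applied: −0.0000283860.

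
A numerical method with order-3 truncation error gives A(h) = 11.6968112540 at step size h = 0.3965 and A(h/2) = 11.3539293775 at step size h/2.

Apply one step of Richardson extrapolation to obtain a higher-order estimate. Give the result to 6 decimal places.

r = 3, so 2^r = 8.
8·11.3539293775 − 11.6968112540 = 79.1346237660
(8·11.3539293775 − 11.6968112540)/(8 − 1) = 11.3049462523
Correction |R − A(h/2)| = 4.898e-02; gap |A(h/2) − A(h)| = 3.429e-01.

11.304946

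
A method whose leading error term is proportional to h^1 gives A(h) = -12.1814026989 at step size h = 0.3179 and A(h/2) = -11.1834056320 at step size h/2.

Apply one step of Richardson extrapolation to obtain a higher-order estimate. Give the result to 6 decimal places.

The method has order 1: 2^1 = 2.
2*(-11.1834056320) − (-12.1814026989) = -10.1854085651
Extrapolated: (-10.1854085651) / 1 = -10.1854085651

-10.185409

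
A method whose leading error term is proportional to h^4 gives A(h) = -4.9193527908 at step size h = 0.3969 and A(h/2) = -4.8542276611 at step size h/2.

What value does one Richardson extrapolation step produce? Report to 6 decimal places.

-4.849886

Method order is 4; weight 2^4 = 16.
Top: 16(-4.8542276611) − (-4.9193527908) = -72.7482897868
Divide by 2^4 − 1 = 15.
Extrapolated: (-72.7482897868) / 15 = -4.8498859858
Correction |R − A(h/2)| = 4.342e-03; gap |A(h/2) − A(h)| = 6.513e-02.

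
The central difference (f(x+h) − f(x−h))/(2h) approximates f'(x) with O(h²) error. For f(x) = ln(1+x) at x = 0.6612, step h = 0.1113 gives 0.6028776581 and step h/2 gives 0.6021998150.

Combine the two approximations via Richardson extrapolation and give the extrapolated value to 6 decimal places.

0.601974

The method has order 2: 2^2 = 4.
4 × 0.6021998150 − 0.6028776581 = 1.8059216019
Divide by 2^2 − 1 = 3.
(4 × 0.6021998150 − 0.6028776581)/(4 − 1) = 0.6019738673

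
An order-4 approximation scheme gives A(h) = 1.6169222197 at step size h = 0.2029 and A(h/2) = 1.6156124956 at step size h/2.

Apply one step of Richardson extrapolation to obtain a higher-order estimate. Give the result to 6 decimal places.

Order 4 gives 2^r = 16 and 2^r − 1 = 15.
2^4×A(h/2) = 25.8497999296; minus A(h) gives 24.2328777099.
Divide by 2^4 − 1 = 15.
R = 24.2328777099/15 = 1.6155251807
Correction |R − A(h/2)| = 8.731e-05; gap |A(h/2) − A(h)| = 1.310e-03.

1.615525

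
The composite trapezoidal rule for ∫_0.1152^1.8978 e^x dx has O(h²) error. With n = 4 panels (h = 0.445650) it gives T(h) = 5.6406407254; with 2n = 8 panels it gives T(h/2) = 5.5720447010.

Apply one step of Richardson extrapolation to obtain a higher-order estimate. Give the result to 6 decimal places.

r = 2, so 2^r = 4.
4·5.5720447010 = 22.2881788040; subtract 5.6406407254 → 16.6475380786
Divide by 2^2 − 1 = 3.
So the Richardson estimate is 5.5491793595.
Correction |R − A(h/2)| = 2.287e-02; gap |A(h/2) − A(h)| = 6.860e-02.

5.549179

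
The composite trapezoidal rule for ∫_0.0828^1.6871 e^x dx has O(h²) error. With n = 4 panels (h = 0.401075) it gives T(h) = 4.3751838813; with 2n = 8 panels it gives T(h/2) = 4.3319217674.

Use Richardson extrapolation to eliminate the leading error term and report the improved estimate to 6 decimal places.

4.317501

Order 2 gives 2^r = 4 and 2^r − 1 = 3.
4*4.3319217674 = 17.3276870696; 17.3276870696 − 4.3751838813 = 12.9525031883
R = 12.9525031883/3 = 4.3175010628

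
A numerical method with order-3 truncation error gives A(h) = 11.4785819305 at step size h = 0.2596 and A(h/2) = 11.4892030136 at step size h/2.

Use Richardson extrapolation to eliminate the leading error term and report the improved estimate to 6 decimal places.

Method order is 3; weight 2^3 = 8.
Weighted: 91.9136241088 − 11.4785819305 = 80.4350421783
80.4350421783 ÷ 7 = 11.4907203112
Correction |R − A(h/2)| = 1.517e-03; gap |A(h/2) − A(h)| = 1.062e-02.

11.490720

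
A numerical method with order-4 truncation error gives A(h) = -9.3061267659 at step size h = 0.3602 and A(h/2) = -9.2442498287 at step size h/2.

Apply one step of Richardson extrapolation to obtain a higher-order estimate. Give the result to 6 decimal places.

-9.240125

Leading term ∝ h^4; use weight 16 = 2^4.
16·(-9.2442498287) = -147.9079972592; (-147.9079972592) − (-9.3061267659) = -138.6018704933
(-138.6018704933) ÷ 15 = -9.2401246996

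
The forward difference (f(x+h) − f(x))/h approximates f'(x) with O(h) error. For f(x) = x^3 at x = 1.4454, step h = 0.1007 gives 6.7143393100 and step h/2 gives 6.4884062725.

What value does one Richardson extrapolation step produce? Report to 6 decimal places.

6.262473

Error is O(h^1); halving h shrinks it by 2^1 = 2.
Difference of the inputs: 6.4884062725 − 6.7143393100 = -0.2259330375
Correction (A(h/2) − A(h))/(2 − 1) = (-0.2259330375)/1 = -0.2259330375
R = A(h/2) + (A(h/2) − A(h))/1 = 6.4884062725 − 0.2259330375 = 6.2624732350
Correction |R − A(h/2)| = 2.259e-01; gap |A(h/2) − A(h)| = 2.259e-01.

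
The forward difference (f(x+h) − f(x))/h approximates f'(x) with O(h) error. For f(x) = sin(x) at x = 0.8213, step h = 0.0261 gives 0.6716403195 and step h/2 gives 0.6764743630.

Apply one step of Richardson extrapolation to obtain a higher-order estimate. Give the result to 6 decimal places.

r = 1: numerator weight 2, denominator 1.
2^1*A(h/2) = 1.3529487260; minus A(h) gives 0.6813084065.
(2*0.6764743630 − 0.6716403195)/(2 − 1) = 0.6813084065
Correction |R − A(h/2)| = 4.834e-03; gap |A(h/2) − A(h)| = 4.834e-03.

0.681308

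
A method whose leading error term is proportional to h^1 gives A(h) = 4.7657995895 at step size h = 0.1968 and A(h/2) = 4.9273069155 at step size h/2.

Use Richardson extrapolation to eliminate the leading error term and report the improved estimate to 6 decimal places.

With r = 1 the leading error scales as h^1, so the weight is 2^1 = 2.
Weighted: 9.8546138310 − 4.7657995895 = 5.0888142415
Extrapolated: 5.0888142415 / 1 = 5.0888142415

5.088814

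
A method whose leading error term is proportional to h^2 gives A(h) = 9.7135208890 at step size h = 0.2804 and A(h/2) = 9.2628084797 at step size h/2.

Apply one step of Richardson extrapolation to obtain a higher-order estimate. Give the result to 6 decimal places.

Order 2 gives 2^r = 4 and 2^r − 1 = 3.
2^2×A(h/2) = 37.0512339188; minus A(h) gives 27.3377130298.
27.3377130298 ÷ 3 = 9.1125710099
Correction |R − A(h/2)| = 1.502e-01; gap |A(h/2) − A(h)| = 4.507e-01.

9.112571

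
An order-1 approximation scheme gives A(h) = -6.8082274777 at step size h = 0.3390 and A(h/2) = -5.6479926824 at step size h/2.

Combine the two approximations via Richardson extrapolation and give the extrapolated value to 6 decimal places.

r = 1: numerator weight 2, denominator 1.
2 × (-5.6479926824) = -11.2959853648; subtract (-6.8082274777) → -4.4877578871
Denominator 2 − 1 = 1.
(2 × (-5.6479926824) − (-6.8082274777))/(2 − 1) = -4.4877578871

-4.487758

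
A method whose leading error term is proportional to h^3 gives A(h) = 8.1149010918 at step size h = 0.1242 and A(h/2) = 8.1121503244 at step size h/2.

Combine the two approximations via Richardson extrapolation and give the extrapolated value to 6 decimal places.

8.111757

Error is O(h^3); halving h shrinks it by 2^3 = 8.
Numerator 8*A(h/2) − A(h) = 8*8.1121503244 − 8.1149010918 = 56.7823015034
R = 56.7823015034/7 = 8.1117573576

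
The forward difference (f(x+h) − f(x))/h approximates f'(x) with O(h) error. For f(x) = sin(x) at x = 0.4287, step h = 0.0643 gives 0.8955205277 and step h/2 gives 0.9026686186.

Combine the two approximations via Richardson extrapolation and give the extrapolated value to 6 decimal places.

Error is O(h^1); halving h shrinks it by 2^1 = 2.
2·0.9026686186 = 1.8053372372; subtract 0.8955205277 → 0.9098167095
Divide by 2^1 − 1 = 1.
Result: 0.9098167095
Shift from A(h/2): +0.0071480909.

0.909817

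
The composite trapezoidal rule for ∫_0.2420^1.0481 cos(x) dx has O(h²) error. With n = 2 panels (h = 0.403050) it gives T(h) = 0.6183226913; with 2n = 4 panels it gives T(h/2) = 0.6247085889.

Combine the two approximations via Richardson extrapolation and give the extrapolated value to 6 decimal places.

Error is O(h^2); halving h shrinks it by 2^2 = 4.
Top: 4(0.6247085889) − (0.6183226913) = 1.8805116643
(4*0.6247085889 − 0.6183226913)/(4 − 1) = 0.6268372214
Correction |R − A(h/2)| = 2.129e-03; gap |A(h/2) − A(h)| = 6.386e-03.

0.626837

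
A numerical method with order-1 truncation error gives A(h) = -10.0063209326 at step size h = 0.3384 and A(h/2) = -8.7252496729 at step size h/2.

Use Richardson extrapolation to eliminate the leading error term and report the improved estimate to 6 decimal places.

Leading term ∝ h^1; use weight 2 = 2^1.
2^1 × A(h/2) = -17.4504993458; minus A(h) gives -7.4441784132.
R = (-7.4441784132)/1 = -7.4441784132

-7.444178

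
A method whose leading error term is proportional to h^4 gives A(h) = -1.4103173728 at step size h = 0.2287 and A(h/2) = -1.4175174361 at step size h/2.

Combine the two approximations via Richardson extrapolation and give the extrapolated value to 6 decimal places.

Leading term ∝ h^4; use weight 16 = 2^4.
16*(-1.4175174361) = -22.6802789776; (-22.6802789776) − (-1.4103173728) = -21.2699616048
Extrapolated: (-21.2699616048) / 15 = -1.4179974403

-1.417997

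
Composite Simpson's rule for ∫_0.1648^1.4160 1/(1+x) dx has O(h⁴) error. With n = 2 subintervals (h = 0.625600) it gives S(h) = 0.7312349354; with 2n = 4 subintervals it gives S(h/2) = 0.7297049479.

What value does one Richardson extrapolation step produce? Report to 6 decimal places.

0.729603

Error is O(h^4); halving h shrinks it by 2^4 = 16.
Numerator 16·A(h/2) − A(h) = 16·0.7297049479 − 0.7312349354 = 10.9440442310
Divide by 2^4 − 1 = 15.
(16·0.7297049479 − 0.7312349354)/(16 − 1) = 0.7296029487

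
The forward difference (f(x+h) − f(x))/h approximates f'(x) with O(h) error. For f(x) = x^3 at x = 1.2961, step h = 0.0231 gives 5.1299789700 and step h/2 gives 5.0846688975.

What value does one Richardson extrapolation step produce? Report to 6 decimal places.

5.039359

r = 1: numerator weight 2, denominator 1.
2·5.0846688975 − 5.1299789700 = 5.0393588250
(2·5.0846688975 − 5.1299789700)/(2 − 1) = 5.0393588250
Gap between inputs: 4.531e-02; correction applied: −0.0453100725.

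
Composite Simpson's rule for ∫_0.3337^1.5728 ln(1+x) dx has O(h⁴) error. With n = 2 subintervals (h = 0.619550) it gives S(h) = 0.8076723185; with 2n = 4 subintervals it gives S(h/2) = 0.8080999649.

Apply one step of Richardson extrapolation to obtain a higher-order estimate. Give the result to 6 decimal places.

0.808128

Leading term ∝ h^4; use weight 16 = 2^4.
Top: 16(0.8080999649) − (0.8076723185) = 12.1219271199
R = 12.1219271199/15 = 0.8081284747
Gap between inputs: 4.276e-04; correction applied: +0.0000285098.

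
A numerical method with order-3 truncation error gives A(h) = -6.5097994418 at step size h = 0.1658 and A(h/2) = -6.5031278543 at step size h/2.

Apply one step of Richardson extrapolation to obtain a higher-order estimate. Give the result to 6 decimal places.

Method order is 3; weight 2^3 = 8.
Top: 8(-6.5031278543) − (-6.5097994418) = -45.5152233926
(8*(-6.5031278543) − (-6.5097994418))/(8 − 1) = -6.5021747704

-6.502175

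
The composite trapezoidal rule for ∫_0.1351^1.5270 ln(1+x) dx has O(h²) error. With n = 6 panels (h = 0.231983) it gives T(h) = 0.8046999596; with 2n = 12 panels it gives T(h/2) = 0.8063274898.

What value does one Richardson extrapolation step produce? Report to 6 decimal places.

r = 2, so 2^r = 4.
Weighted: 3.2253099592 − 0.8046999596 = 2.4206099996
Divide by 2^2 − 1 = 3.
(4*0.8063274898 − 0.8046999596)/(4 − 1) = 0.8068699999
Correction |R − A(h/2)| = 5.425e-04; gap |A(h/2) − A(h)| = 1.628e-03.

0.806870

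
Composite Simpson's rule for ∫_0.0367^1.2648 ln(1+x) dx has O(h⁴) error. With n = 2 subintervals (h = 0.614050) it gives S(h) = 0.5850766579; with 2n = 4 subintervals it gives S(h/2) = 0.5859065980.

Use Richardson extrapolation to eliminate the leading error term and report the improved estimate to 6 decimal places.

0.585962

Method order is 4; weight 2^4 = 16.
16 × 0.5859065980 = 9.3745055680; 9.3745055680 − 0.5850766579 = 8.7894289101
Extrapolated: 8.7894289101 / 15 = 0.5859619273
Gap between inputs: 8.299e-04; correction applied: +0.0000553293.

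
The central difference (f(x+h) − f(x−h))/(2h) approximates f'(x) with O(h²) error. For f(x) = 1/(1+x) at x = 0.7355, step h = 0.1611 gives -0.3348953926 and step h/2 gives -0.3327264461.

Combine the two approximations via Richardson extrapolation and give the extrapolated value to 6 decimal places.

-0.332003

The method has order 2: 2^2 = 4.
4·(-0.3327264461) = -1.3309057844; (-1.3309057844) − (-0.3348953926) = -0.9960103918
Divide by 2^2 − 1 = 3.
(4·(-0.3327264461) − (-0.3348953926))/(4 − 1) = -0.3320034639
Shift from A(h/2): +0.0007229822.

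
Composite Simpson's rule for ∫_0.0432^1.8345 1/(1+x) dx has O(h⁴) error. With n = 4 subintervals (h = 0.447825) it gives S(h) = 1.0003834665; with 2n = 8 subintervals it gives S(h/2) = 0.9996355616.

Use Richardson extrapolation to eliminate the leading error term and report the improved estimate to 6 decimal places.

The method has order 4: 2^4 = 16.
16×0.9996355616 − 1.0003834665 = 14.9937855191
R = 14.9937855191/15 = 0.9995857013
Shift from A(h/2): −0.0000498603.

0.999586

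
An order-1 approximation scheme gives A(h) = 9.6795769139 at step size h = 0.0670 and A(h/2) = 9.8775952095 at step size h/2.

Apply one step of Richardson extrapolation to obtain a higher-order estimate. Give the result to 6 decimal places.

r = 1, so 2^r = 2.
2×9.8775952095 − 9.6795769139 = 10.0756135051
Extrapolated: 10.0756135051 / 1 = 10.0756135051

10.075614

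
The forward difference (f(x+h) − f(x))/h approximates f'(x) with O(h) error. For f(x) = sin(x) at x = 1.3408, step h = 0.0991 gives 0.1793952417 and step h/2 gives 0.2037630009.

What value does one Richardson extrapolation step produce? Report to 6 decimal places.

0.228131

Method order is 1; weight 2^1 = 2.
Weighted: 0.4075260018 − 0.1793952417 = 0.2281307601
Denominator 2 − 1 = 1.
Result: 0.2281307601
Shift from A(h/2): +0.0243677592.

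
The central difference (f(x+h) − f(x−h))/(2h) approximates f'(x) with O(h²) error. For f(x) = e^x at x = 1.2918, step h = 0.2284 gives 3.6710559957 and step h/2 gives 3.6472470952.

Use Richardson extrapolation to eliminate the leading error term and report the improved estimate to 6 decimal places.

The method has order 2: 2^2 = 4.
A(h/2) − A(h) = 3.6472470952 − 3.6710559957 = -0.0238089005
Correction (A(h/2) − A(h))/(4 − 1) = (-0.0238089005)/3 = -0.0079363002
R = 3.6472470952 − 0.0079363002 = 3.6393107950

3.639311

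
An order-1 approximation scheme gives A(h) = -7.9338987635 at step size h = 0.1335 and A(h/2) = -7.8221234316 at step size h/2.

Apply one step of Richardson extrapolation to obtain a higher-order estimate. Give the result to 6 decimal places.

-7.710348

The method has order 1: 2^1 = 2.
2*(-7.8221234316) = -15.6442468632; (-15.6442468632) − (-7.9338987635) = -7.7103480997
(-7.7103480997) ÷ 1 = -7.7103480997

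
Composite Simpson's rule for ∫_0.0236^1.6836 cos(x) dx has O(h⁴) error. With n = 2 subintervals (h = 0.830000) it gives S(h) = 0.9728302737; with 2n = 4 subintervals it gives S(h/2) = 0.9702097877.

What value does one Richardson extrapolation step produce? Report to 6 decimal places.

0.970035

Order 4 gives 2^r = 16 and 2^r − 1 = 15.
Difference of the inputs: 0.9702097877 − 0.9728302737 = -0.0026204860
Correction (A(h/2) − A(h))/(16 − 1) = (-0.0026204860)/15 = -0.0001746991
R = A(h/2) + (A(h/2) − A(h))/15 = 0.9702097877 − 0.0001746991 = 0.9700350886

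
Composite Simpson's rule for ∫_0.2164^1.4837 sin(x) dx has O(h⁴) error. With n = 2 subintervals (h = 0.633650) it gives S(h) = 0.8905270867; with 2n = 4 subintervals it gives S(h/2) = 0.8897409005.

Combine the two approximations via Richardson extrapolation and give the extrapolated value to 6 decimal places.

Error is O(h^4); halving h shrinks it by 2^4 = 16.
16·0.8897409005 = 14.2358544080; subtract 0.8905270867 → 13.3453273213
(16·0.8897409005 − 0.8905270867)/(16 − 1) = 0.8896884881
Shift from A(h/2): −0.0000524124.

0.889688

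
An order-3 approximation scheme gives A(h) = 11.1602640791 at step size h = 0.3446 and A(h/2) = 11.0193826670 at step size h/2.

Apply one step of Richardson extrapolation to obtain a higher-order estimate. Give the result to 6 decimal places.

10.999257

Leading term ∝ h^3; use weight 8 = 2^3.
8 × 11.0193826670 − 11.1602640791 = 76.9947972569
Denominator 8 − 1 = 7.
76.9947972569 ÷ 7 = 10.9992567510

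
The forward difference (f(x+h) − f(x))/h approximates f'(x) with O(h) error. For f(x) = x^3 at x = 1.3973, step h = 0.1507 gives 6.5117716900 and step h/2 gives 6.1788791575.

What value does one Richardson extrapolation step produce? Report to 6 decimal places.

5.845987

Leading term ∝ h^1; use weight 2 = 2^1.
Difference of the inputs: 6.1788791575 − 6.5117716900 = -0.3328925325
Correction (A(h/2) − A(h))/(2 − 1) = (-0.3328925325)/1 = -0.3328925325
R = A(h/2) + (A(h/2) − A(h))/1 = 6.1788791575 − 0.3328925325 = 5.8459866250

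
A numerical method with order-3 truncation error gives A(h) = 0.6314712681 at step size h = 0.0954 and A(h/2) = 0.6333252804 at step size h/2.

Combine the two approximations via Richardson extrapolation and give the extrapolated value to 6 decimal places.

0.633590

Order 3 gives 2^r = 8 and 2^r − 1 = 7.
Top: 8(0.6333252804) − (0.6314712681) = 4.4351309751
Denominator 8 − 1 = 7.
(8*0.6333252804 − 0.6314712681)/(8 − 1) = 0.6335901393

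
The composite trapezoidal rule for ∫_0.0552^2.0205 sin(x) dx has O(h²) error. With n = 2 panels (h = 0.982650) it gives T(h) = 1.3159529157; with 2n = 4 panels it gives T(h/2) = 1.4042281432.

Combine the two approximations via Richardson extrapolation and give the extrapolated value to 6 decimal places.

Error is O(h^2); halving h shrinks it by 2^2 = 4.
Top: 4(1.4042281432) − (1.3159529157) = 4.3009596571
R = 4.3009596571/3 = 1.4336532190
Correction |R − A(h/2)| = 2.943e-02; gap |A(h/2) − A(h)| = 8.828e-02.

1.433653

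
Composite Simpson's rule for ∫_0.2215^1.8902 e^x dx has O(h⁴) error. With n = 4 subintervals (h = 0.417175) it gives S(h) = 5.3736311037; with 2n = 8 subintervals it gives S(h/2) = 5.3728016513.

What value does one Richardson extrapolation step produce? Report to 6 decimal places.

r = 4, so 2^r = 16.
16*5.3728016513 = 85.9648264208; subtract 5.3736311037 → 80.5911953171
R = 80.5911953171/15 = 5.3727463545
Shift from A(h/2): −0.0000552968.

5.372746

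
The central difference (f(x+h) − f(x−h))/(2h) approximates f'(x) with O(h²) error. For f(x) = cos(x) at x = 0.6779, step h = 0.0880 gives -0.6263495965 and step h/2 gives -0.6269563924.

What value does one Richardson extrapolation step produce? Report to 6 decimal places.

With r = 2 the leading error scales as h^2, so the weight is 2^2 = 4.
Top: 4(-0.6269563924) − (-0.6263495965) = -1.8814759731
Divide by 2^2 − 1 = 3.
(-1.8814759731) ÷ 3 = -0.6271586577

-0.627159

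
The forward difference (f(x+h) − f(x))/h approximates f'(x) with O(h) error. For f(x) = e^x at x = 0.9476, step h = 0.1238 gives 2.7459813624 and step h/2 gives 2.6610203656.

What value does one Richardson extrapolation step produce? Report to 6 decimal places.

Order 1 gives 2^r = 2 and 2^r − 1 = 1.
Numerator 2 × A(h/2) − A(h) = 2 × 2.6610203656 − 2.7459813624 = 2.5760593688
Divide by 2^1 − 1 = 1.
(2 × 2.6610203656 − 2.7459813624)/(2 − 1) = 2.5760593688

2.576059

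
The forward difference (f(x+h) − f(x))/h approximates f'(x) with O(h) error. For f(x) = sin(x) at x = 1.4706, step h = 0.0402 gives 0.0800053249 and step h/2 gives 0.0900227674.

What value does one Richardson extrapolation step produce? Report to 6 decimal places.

0.100040

r = 1, so 2^r = 2.
Top: 2(0.0900227674) − (0.0800053249) = 0.1000402099
Extrapolated: 0.1000402099 / 1 = 0.1000402099
Gap between inputs: 1.002e-02; correction applied: +0.0100174425.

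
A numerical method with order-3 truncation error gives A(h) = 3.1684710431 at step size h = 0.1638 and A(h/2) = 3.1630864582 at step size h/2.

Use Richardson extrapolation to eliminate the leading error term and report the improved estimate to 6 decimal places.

3.162317

The method has order 3: 2^3 = 8.
Difference of the inputs: 3.1630864582 − 3.1684710431 = -0.0053845849
Divide by 2^3 − 1 = 7: (-0.0053845849)/7 = -0.0007692264
R = A(h/2) + (A(h/2) − A(h))/7 = 3.1630864582 − 0.0007692264 = 3.1623172318
Shift from A(h/2): −0.0007692264.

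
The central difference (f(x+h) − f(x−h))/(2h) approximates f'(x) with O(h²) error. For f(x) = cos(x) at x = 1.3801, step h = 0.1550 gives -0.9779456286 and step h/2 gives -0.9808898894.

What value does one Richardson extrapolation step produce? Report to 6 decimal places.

-0.981871

Error is O(h^2); halving h shrinks it by 2^2 = 4.
Difference of the inputs: -0.9808898894 − (-0.9779456286) = -0.0029442608
Correction (A(h/2) − A(h))/(4 − 1) = (-0.0029442608)/3 = -0.0009814203
R = A(h/2) + (A(h/2) − A(h))/3 = -0.9808898894 − 0.0009814203 = -0.9818713097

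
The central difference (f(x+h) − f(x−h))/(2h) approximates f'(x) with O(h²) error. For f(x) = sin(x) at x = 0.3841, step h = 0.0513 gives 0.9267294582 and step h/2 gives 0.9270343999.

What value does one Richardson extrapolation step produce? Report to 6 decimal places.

With r = 2 the leading error scales as h^2, so the weight is 2^2 = 4.
4 × 0.9270343999 = 3.7081375996; subtract 0.9267294582 → 2.7814081414
Denominator 4 − 1 = 3.
2.7814081414 ÷ 3 = 0.9271360471

0.927136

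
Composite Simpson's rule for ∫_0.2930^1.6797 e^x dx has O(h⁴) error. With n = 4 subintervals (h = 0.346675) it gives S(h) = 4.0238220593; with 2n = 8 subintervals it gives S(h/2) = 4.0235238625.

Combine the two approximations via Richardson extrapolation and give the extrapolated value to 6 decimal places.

4.023504

r = 4, so 2^r = 16.
Weighted: 64.3763818000 − 4.0238220593 = 60.3525597407
Divide by 2^4 − 1 = 15.
60.3525597407 ÷ 15 = 4.0235039827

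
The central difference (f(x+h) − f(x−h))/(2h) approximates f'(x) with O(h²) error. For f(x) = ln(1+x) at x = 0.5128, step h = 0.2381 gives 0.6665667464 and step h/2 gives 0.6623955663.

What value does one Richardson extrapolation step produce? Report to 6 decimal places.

With r = 2 the leading error scales as h^2, so the weight is 2^2 = 4.
4*0.6623955663 = 2.6495822652; subtract 0.6665667464 → 1.9830155188
Denominator 4 − 1 = 3.
1.9830155188 ÷ 3 = 0.6610051729
Gap between inputs: 4.171e-03; correction applied: −0.0013903934.

0.661005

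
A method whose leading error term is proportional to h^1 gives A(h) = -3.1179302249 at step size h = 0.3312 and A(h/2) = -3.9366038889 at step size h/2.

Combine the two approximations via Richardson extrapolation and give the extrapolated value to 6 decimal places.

-4.755278

Method order is 1; weight 2^1 = 2.
Weighted: (-7.8732077778) − (-3.1179302249) = -4.7552775529
(2*(-3.9366038889) − (-3.1179302249))/(2 − 1) = -4.7552775529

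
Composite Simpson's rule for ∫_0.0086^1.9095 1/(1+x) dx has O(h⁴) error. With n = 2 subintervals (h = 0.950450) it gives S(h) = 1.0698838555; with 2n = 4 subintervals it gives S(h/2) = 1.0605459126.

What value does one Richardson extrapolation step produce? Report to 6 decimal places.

1.059923

r = 4, so 2^r = 16.
2^4*A(h/2) = 16.9687346016; minus A(h) gives 15.8988507461.
Denominator 16 − 1 = 15.
(16*1.0605459126 − 1.0698838555)/(16 − 1) = 1.0599233831
Correction |R − A(h/2)| = 6.225e-04; gap |A(h/2) − A(h)| = 9.338e-03.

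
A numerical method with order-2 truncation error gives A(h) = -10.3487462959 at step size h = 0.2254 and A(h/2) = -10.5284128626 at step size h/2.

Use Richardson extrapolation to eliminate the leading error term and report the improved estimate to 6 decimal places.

-10.588302

r = 2: numerator weight 4, denominator 3.
4 × (-10.5284128626) = -42.1136514504; subtract (-10.3487462959) → -31.7649051545
(-31.7649051545) ÷ 3 = -10.5883017182
Gap between inputs: 1.797e-01; correction applied: −0.0598888556.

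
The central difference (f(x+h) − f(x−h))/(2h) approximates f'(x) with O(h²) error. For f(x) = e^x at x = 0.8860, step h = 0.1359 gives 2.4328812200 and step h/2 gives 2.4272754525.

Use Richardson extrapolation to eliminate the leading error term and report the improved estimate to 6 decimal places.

2.425407

Method order is 2; weight 2^2 = 4.
Numerator 4 × A(h/2) − A(h) = 4 × 2.4272754525 − 2.4328812200 = 7.2762205900
Extrapolated: 7.2762205900 / 3 = 2.4254068633
Gap between inputs: 5.606e-03; correction applied: −0.0018685892.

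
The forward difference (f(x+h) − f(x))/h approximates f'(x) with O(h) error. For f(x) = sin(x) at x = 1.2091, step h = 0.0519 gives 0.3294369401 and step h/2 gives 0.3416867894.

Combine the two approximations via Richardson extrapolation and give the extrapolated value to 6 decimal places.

0.353937

Method order is 1; weight 2^1 = 2.
A(h/2) − A(h) = 0.3416867894 − 0.3294369401 = 0.0122498493
Correction (A(h/2) − A(h))/(2 − 1) = 0.0122498493/1 = 0.0122498493
R = 0.3416867894 + 0.0122498493 = 0.3539366387
Shift from A(h/2): +0.0122498493.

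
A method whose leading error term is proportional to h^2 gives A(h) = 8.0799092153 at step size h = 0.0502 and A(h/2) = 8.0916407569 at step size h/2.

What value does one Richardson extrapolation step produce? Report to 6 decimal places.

The method has order 2: 2^2 = 4.
A(h/2) − A(h) = 8.0916407569 − 8.0799092153 = 0.0117315416
Correction (A(h/2) − A(h))/(4 − 1) = 0.0117315416/3 = 0.0039105139
R = A(h/2) + (A(h/2) − A(h))/3 = 8.0916407569 + 0.0039105139 = 8.0955512708
Shift from A(h/2): +0.0039105139.

8.095551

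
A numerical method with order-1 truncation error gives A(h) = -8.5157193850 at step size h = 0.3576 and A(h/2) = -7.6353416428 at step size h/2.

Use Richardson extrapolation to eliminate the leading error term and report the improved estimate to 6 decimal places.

Error is O(h^1); halving h shrinks it by 2^1 = 2.
2*(-7.6353416428) − (-8.5157193850) = -6.7549639006
Denominator 2 − 1 = 1.
(2*(-7.6353416428) − (-8.5157193850))/(2 − 1) = -6.7549639006

-6.754964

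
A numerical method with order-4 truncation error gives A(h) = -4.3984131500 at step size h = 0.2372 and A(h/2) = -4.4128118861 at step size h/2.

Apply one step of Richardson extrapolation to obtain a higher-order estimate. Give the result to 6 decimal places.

Error is O(h^4); halving h shrinks it by 2^4 = 16.
A(h/2) − A(h) = -4.4128118861 − (-4.3984131500) = -0.0143987361
Divide by 2^4 − 1 = 15: (-0.0143987361)/15 = -0.0009599157
R = A(h/2) + (A(h/2) − A(h))/15 = -4.4128118861 − 0.0009599157 = -4.4137718018

-4.413772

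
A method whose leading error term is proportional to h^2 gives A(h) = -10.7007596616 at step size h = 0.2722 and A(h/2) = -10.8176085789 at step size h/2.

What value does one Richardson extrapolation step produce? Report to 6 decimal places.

Leading term ∝ h^2; use weight 4 = 2^2.
4 × (-10.8176085789) = -43.2704343156; subtract (-10.7007596616) → -32.5696746540
R = (-32.5696746540)/3 = -10.8565582180
Gap between inputs: 1.168e-01; correction applied: −0.0389496391.

-10.856558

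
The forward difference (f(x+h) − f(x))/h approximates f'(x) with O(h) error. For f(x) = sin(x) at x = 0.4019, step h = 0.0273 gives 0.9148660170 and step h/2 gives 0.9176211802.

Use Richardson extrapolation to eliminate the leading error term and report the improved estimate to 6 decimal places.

r = 1, so 2^r = 2.
Numerator 2*A(h/2) − A(h) = 2*0.9176211802 − 0.9148660170 = 0.9203763434
0.9203763434 ÷ 1 = 0.9203763434

0.920376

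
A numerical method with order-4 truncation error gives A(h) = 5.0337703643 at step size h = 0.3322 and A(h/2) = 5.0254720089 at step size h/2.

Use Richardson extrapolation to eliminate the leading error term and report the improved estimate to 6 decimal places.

5.024919

r = 4: numerator weight 16, denominator 15.
16*5.0254720089 = 80.4075521424; 80.4075521424 − 5.0337703643 = 75.3737817781
Denominator 16 − 1 = 15.
(16*5.0254720089 − 5.0337703643)/(16 − 1) = 5.0249187852
Correction |R − A(h/2)| = 5.532e-04; gap |A(h/2) − A(h)| = 8.298e-03.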